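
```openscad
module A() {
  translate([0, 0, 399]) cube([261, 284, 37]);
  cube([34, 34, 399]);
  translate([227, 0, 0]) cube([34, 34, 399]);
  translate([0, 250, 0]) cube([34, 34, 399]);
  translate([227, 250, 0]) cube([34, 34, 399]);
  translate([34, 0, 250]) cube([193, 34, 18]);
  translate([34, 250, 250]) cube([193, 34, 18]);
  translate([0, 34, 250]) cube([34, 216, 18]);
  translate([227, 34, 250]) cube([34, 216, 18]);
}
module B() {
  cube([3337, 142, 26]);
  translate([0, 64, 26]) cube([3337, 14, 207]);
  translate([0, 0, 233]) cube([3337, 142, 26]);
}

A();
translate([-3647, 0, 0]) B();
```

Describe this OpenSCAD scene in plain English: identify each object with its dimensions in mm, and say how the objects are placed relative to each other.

A is a four-legged stool. The seat is 261×284 mm, 37 mm thick, top at z = 436 mm. It stands on four square legs, each 34×34 mm in cross-section, from z = 0 to the seat underside, each flush with a corner of the seat. Four stretchers, 34 mm wide and 18 mm tall, connect adjacent legs with their undersides at z = 250 mm, each running between the inner faces of the legs it joins and aligned with the legs' outer faces on the other axis.

B is an I-beam lying along x, 3337 mm long. Overall section height 259 mm. Two flanges 142 mm wide (y) and 26 mm thick, one on the floor and one at the top; a web 14 mm thick runs between them, centred on the flange width.

The I-beam is on the floor beside the stool on its −x side.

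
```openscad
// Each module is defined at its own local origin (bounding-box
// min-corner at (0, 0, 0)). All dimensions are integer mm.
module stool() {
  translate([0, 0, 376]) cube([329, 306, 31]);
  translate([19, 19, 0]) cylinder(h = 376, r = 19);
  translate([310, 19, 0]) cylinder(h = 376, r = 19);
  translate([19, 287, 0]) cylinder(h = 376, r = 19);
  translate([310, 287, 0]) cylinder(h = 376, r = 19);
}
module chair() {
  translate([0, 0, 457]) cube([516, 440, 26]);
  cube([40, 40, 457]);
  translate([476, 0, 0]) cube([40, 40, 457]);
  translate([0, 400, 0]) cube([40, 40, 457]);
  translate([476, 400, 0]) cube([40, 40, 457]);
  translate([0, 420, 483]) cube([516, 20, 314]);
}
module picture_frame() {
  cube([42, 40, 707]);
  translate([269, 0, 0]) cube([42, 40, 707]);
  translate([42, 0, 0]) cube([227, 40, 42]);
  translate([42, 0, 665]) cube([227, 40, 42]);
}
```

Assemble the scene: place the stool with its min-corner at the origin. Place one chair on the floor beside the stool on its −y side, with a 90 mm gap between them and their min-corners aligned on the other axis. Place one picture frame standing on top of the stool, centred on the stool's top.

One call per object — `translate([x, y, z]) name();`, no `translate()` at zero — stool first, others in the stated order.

stool();
translate([0, -530, 0]) chair();
translate([9, 133, 407]) picture_frame();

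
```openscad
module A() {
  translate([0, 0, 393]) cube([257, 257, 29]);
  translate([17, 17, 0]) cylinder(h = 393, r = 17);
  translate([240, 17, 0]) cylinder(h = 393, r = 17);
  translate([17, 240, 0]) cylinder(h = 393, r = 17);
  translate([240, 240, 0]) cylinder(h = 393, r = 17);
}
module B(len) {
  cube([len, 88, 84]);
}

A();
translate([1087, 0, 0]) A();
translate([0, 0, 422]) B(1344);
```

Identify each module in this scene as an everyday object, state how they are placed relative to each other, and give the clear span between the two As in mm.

A is a stool. B is a beam. A beam spans the tops of two stools. The clear span between the two stools is 830 mm.

Second stool starts at x = 1087; first ends at x = 257; clear span = 1087 − 257 = 830 mm.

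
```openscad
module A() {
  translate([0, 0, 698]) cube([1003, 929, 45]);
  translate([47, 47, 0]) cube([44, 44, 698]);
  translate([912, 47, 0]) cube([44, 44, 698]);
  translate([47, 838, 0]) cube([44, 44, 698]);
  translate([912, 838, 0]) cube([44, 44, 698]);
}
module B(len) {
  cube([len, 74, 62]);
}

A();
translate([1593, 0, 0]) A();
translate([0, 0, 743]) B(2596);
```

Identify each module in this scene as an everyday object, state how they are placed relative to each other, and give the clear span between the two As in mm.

A is a table. B is a beam. A beam spans the tops of two tables. The clear span between the two tables is 590 mm.

Second table starts at x = 1593; first ends at x = 1003; clear span = 1593 − 1003 = 590 mm.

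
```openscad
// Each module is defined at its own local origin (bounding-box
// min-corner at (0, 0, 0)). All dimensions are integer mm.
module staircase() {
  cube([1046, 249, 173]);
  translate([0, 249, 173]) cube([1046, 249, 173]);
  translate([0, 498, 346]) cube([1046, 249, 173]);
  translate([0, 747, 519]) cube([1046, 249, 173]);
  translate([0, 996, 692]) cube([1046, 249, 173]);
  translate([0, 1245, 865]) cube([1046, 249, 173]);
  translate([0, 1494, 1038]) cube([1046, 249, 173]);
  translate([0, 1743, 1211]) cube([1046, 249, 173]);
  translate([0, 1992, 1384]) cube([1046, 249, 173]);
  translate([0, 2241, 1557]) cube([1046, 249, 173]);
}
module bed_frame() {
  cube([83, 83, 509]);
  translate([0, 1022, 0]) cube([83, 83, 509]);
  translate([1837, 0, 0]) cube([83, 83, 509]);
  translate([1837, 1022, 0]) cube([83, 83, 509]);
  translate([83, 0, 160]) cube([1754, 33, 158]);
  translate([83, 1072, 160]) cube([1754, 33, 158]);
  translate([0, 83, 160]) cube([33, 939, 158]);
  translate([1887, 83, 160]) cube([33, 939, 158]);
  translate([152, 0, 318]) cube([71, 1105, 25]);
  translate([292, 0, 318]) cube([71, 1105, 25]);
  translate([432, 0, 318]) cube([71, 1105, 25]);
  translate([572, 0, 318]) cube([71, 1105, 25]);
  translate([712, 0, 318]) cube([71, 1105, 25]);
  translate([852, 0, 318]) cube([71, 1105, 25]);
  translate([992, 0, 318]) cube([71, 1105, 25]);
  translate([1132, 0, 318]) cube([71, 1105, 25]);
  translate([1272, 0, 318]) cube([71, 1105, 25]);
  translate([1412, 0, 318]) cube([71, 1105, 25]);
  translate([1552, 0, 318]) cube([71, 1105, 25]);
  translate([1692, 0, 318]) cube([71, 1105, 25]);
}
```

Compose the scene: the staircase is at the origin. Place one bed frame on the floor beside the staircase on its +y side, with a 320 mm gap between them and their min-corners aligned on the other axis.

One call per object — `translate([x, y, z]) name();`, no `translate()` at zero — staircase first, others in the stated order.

staircase();
translate([0, 2810, 0]) bed_frame();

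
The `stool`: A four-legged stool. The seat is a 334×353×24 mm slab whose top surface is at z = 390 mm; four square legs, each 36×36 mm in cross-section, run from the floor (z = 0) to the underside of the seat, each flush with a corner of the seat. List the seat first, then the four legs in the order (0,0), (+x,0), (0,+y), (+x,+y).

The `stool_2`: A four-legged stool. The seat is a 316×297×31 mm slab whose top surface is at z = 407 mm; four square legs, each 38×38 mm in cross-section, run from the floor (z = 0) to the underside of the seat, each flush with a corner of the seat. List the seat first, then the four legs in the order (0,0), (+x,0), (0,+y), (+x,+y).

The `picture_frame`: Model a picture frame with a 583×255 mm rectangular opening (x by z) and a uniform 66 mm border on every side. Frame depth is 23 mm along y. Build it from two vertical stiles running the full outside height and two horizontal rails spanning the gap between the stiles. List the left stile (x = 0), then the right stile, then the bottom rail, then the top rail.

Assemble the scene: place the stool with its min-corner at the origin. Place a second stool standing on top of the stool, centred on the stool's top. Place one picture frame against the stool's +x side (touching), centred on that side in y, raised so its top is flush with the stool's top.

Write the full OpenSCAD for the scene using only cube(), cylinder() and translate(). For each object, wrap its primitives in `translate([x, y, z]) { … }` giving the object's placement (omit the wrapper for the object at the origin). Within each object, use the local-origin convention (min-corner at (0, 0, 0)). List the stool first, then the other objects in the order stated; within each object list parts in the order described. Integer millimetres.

translate([0, 0, 366]) cube([334, 353, 24]);
cube([36, 36, 366]);
translate([298, 0, 0]) cube([36, 36, 366]);
translate([0, 317, 0]) cube([36, 36, 366]);
translate([298, 317, 0]) cube([36, 36, 366]);
translate([9, 28, 390]) {
  translate([0, 0, 376]) cube([316, 297, 31]);
  cube([38, 38, 376]);
  translate([278, 0, 0]) cube([38, 38, 376]);
  translate([0, 259, 0]) cube([38, 38, 376]);
  translate([278, 259, 0]) cube([38, 38, 376]);
}
translate([334, 165, 3]) {
  cube([66, 23, 387]);
  translate([649, 0, 0]) cube([66, 23, 387]);
  translate([66, 0, 0]) cube([583, 23, 66]);
  translate([66, 0, 321]) cube([583, 23, 66]);
}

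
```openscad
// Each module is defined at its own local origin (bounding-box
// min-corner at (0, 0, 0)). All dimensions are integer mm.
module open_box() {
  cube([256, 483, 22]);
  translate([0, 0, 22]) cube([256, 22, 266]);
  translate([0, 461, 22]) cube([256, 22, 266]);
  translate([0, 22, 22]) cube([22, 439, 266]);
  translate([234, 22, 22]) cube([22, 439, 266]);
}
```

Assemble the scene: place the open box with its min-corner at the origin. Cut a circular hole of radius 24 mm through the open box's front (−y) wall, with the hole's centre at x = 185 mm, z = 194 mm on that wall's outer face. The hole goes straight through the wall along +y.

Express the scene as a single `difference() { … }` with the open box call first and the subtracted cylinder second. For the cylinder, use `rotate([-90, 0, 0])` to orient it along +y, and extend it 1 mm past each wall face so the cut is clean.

difference() {
  open_box();
  translate([185, -1, 194]) rotate([-90, 0, 0]) cylinder(h = 24, r = 24);
}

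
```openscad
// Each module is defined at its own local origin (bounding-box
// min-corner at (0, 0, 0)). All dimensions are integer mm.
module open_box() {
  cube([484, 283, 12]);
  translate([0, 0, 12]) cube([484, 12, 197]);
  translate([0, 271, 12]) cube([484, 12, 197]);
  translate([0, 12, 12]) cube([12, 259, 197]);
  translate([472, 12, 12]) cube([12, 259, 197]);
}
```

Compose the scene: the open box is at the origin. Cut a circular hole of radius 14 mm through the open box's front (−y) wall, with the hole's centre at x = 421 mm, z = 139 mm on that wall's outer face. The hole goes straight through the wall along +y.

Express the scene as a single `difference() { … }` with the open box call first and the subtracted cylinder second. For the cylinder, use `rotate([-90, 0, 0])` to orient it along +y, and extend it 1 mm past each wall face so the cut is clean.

difference() {
  open_box();
  translate([421, -1, 139]) rotate([-90, 0, 0]) cylinder(h = 14, r = 14);
}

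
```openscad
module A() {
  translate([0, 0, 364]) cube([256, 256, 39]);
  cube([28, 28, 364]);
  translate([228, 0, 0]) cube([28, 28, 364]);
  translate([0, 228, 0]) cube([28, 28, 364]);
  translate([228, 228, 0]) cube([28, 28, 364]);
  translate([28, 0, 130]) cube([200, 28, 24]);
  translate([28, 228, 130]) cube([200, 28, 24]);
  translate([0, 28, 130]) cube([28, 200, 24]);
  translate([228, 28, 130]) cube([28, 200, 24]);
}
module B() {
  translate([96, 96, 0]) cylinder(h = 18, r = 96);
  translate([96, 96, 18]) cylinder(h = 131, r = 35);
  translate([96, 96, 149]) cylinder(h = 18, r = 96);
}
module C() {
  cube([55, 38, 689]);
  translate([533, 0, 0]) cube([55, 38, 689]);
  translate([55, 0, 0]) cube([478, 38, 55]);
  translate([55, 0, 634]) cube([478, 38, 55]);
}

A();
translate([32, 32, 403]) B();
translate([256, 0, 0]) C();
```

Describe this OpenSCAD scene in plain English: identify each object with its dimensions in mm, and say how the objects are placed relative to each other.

A is a simple wooden stool: a rectangular seat 256 mm (x) by 256 mm (y), 39 mm thick, top face at z = 403 mm, on four square legs, each 28×28 mm in cross-section. The legs rest on z = 0, each flush with a corner of the seat. Four stretchers, 28 mm wide and 24 mm tall, connect adjacent legs with their undersides at z = 130 mm, each running between the inner faces of the legs it joins and aligned with the legs' outer faces on the other axis.

B is a spool: two coaxial disc flanges of radius 96 mm and thickness 18 mm, joined by a core cylinder of radius 35 mm and height 131 mm. The lower flange rests on z = 0 and the three cylinders share a vertical axis.

C is a picture frame with a 478×579 mm rectangular opening (x by z) and a uniform 55 mm border on every side. Frame depth is 38 mm along y. It is built from two vertical stiles running the full outside height and two horizontal rails spanning the gap between the stiles.

The spool is on top of the stool, centred. The picture frame is against the stool's +x side, with their −y faces flush.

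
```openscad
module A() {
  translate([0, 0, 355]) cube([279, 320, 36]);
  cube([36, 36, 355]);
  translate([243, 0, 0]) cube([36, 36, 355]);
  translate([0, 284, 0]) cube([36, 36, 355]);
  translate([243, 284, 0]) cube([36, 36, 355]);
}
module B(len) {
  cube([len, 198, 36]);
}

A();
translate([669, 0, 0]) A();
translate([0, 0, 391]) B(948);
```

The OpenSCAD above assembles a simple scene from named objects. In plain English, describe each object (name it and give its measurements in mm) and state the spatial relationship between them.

A is a four-legged stool. The seat is 279×320 mm, 36 mm thick, top at z = 391 mm. It stands on four square legs, each 36×36 mm in cross-section, from z = 0 to the seat underside, each flush with a corner of the seat.

B is a rectangular beam 948 mm long (x), 198 mm deep (y), 36 mm thick (z).

The beam spans the tops of two stools placed 390 mm apart, resting at z = 391 mm.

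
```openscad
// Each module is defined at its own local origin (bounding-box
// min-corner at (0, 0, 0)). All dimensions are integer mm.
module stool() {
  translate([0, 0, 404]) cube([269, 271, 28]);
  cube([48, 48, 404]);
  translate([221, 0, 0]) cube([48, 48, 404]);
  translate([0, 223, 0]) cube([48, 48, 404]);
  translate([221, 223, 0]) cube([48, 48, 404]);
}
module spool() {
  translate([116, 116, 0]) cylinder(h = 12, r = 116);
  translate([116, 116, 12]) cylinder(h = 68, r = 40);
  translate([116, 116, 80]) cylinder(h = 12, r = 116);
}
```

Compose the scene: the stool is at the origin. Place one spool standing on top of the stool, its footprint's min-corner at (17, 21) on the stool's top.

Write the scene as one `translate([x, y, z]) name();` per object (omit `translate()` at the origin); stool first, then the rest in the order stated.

stool();
translate([17, 21, 432]) spool();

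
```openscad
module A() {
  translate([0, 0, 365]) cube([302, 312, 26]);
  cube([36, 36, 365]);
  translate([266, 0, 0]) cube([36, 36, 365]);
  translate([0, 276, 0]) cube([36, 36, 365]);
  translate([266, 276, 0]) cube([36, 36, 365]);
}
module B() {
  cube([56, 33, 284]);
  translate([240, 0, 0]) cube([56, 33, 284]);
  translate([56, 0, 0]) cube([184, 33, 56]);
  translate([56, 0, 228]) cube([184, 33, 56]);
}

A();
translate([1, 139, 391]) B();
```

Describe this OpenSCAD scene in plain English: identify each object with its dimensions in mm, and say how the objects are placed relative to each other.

A is a four-legged stool. The seat is a 302×312×26 mm slab whose top surface is at z = 391 mm; four square legs, each 36×36 mm in cross-section, run from the floor (z = 0) to the underside of the seat, each flush with a corner of the seat.

B is a picture frame with a 184×172 mm rectangular opening (x by z) and a uniform 56 mm border on every side. Frame depth is 33 mm along y. It is built from two vertical stiles running the full outside height and two horizontal rails spanning the gap between the stiles.

The picture frame is on top of the stool.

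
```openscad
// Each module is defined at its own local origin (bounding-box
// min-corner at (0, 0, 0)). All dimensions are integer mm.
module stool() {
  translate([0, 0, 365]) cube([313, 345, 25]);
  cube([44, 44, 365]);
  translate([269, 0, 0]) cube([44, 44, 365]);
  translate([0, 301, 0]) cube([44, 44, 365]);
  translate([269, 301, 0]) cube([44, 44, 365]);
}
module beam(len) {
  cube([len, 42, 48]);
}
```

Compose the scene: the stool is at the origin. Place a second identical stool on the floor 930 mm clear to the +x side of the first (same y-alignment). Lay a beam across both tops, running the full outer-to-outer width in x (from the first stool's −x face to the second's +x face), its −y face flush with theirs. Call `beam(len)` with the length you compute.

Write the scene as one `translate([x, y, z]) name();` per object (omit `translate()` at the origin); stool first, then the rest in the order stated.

stool();
translate([1243, 0, 0]) stool();
translate([0, 0, 390]) beam(1556);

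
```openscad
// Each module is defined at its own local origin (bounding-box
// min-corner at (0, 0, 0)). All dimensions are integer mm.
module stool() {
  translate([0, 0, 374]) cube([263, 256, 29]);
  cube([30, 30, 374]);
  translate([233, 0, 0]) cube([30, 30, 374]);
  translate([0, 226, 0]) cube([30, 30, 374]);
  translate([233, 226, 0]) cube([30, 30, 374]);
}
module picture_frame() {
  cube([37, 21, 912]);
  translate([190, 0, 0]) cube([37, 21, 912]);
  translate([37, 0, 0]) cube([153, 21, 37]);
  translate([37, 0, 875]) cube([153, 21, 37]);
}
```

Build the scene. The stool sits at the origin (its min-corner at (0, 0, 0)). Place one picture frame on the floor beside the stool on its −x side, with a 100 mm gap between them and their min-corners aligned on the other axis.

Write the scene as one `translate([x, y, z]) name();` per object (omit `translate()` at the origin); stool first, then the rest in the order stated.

stool();
translate([-327, 0, 0]) picture_frame();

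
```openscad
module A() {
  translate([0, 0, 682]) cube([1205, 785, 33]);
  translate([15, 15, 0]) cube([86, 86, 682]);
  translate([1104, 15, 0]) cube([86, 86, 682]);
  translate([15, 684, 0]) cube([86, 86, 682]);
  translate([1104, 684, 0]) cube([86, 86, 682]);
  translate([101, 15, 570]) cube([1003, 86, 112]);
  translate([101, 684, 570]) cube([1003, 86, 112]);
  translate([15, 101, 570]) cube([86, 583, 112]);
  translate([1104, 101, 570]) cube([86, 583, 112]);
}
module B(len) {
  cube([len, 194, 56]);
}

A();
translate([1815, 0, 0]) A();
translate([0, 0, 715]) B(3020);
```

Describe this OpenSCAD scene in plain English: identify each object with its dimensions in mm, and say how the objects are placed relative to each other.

A is a table with a 1205×785 mm rectangular top, 33 mm thick, top surface at z = 715 mm, supported by four 86×86 mm square legs, each inset 15 mm from the nearest pair of top edges, running from the floor. Four apron rails, 86 mm thick and 112 mm tall, run between adjacent legs with their top edges flush with the underside of the top and their outer faces flush with the legs' outer faces.

B is a rectangular beam 3020 mm long (x), 194 mm deep (y), 56 mm thick (z).

The beam spans the tops of two tables placed 610 mm apart, resting at z = 715 mm.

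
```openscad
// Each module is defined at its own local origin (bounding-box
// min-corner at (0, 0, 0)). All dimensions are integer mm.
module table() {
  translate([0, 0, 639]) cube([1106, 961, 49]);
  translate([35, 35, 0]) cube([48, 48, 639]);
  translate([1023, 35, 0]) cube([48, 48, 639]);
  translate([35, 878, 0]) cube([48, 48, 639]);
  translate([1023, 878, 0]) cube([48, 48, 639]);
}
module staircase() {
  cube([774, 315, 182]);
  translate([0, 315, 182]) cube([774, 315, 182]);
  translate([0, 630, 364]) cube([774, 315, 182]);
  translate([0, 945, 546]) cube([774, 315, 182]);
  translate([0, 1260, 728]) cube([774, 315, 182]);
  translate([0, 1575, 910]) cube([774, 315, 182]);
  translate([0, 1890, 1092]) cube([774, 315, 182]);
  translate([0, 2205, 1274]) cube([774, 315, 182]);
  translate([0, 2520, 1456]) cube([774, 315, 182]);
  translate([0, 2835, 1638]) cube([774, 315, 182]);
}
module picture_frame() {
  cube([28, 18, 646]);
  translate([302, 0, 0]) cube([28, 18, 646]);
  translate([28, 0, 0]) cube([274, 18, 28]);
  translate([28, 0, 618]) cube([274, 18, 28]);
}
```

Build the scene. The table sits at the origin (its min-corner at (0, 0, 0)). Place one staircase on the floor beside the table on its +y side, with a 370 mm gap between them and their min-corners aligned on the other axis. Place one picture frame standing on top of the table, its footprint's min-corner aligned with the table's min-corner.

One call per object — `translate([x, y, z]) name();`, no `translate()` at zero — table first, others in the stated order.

table();
translate([0, 1331, 0]) staircase();
translate([0, 0, 688]) picture_frame();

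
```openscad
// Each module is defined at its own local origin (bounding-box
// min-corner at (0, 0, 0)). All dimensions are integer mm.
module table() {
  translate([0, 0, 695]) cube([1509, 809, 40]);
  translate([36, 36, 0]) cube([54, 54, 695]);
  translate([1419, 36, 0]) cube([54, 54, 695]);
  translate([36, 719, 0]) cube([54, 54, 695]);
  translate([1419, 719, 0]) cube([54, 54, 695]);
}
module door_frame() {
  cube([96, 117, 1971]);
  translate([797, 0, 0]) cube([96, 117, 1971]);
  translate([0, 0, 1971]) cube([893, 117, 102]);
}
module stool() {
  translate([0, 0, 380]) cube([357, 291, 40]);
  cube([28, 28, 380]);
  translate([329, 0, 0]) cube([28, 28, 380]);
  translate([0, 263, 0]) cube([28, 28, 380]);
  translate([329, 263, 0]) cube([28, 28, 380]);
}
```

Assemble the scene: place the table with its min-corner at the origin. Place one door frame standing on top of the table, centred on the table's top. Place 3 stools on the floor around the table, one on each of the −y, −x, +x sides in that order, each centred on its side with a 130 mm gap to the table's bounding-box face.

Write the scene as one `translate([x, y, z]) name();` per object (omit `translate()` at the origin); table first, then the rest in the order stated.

table();
translate([308, 346, 735]) door_frame();
translate([576, -421, 0]) stool();
translate([-487, 259, 0]) stool();
translate([1639, 259, 0]) stool();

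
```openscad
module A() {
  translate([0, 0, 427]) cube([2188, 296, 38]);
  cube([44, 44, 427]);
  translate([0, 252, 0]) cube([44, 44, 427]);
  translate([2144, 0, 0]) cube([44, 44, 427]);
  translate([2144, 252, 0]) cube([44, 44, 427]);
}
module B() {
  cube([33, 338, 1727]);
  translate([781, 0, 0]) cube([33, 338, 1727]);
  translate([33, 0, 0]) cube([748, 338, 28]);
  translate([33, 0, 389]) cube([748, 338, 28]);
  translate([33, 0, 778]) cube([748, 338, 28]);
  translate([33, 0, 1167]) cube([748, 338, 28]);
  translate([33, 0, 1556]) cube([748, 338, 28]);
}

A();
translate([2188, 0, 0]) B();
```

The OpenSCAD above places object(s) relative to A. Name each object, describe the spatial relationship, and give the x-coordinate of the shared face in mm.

The bench's +x face and the bookshelf's −x face are both at x = 2188 mm.

A is a bench. B is a bookshelf. The bookshelf is against the bench's +x side, with their −y faces flush. The x-coordinate of the shared face is 2188 mm.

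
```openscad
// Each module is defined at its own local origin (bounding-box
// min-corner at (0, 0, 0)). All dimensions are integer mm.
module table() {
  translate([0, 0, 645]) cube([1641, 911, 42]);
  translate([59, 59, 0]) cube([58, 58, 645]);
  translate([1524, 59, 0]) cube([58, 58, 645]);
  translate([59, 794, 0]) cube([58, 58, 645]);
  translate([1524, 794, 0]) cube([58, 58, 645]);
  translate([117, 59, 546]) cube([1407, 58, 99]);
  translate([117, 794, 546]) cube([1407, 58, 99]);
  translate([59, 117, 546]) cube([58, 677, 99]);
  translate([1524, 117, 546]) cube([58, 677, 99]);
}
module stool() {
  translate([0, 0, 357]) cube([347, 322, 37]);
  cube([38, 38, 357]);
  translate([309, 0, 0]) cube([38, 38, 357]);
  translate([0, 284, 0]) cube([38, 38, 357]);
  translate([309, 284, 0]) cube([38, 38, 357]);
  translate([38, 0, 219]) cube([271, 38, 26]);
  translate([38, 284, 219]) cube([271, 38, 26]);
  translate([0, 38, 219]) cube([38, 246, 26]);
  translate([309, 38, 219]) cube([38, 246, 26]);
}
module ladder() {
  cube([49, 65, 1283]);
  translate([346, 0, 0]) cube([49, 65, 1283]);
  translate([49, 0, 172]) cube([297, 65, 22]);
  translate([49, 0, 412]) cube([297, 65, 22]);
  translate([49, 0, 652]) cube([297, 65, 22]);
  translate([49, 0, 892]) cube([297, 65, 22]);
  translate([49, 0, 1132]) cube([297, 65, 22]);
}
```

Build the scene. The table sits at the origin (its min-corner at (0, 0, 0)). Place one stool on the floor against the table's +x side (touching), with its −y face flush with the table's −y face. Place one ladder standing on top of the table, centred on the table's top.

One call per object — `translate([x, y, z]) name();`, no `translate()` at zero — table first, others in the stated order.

table();
translate([1641, 0, 0]) stool();
translate([623, 423, 687]) ladder();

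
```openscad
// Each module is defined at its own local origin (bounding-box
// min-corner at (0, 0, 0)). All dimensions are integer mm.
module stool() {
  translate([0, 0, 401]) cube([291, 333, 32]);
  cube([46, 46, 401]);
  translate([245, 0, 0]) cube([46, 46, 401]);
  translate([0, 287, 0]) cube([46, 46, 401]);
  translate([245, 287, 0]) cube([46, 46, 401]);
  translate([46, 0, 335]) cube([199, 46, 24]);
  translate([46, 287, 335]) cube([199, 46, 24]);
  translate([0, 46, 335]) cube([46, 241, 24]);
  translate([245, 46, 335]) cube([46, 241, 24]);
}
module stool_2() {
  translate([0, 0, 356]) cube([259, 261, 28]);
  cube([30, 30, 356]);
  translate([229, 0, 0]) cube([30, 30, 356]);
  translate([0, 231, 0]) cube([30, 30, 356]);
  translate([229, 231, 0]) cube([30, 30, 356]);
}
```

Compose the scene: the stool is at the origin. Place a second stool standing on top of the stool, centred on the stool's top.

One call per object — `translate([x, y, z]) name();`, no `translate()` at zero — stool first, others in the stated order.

stool();
translate([16, 36, 433]) stool_2();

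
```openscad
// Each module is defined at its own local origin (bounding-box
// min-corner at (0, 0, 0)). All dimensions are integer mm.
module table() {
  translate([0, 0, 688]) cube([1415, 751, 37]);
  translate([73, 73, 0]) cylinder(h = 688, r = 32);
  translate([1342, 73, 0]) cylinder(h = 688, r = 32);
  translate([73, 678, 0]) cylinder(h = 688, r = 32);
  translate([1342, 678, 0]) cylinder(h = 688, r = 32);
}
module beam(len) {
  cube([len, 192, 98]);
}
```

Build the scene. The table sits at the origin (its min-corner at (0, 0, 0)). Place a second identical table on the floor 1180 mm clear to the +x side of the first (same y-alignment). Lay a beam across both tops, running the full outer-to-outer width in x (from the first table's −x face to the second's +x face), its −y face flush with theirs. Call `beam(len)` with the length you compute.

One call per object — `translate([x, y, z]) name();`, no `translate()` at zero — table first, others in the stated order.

table();
translate([2595, 0, 0]) table();
translate([0, 0, 725]) beam(4010);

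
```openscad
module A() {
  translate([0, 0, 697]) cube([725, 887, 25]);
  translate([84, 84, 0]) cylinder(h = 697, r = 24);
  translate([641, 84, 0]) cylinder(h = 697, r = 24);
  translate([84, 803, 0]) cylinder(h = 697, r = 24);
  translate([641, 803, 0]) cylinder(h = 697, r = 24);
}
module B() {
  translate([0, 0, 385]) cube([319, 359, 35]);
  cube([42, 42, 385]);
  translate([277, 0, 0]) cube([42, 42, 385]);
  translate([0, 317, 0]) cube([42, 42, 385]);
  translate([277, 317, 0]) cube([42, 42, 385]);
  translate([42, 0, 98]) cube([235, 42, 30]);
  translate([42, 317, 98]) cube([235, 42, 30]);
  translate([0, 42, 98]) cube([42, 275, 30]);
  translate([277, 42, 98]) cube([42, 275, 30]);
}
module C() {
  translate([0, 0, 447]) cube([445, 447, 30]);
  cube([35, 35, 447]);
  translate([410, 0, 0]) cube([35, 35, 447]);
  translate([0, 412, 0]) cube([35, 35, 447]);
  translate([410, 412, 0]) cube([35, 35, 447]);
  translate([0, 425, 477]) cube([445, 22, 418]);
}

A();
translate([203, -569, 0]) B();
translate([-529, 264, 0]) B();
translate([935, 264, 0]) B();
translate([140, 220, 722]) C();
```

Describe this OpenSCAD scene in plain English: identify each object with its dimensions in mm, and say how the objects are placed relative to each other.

A is a table with a 725×887 mm rectangular top, 25 mm thick, top surface at z = 722 mm, supported by four round legs of 48 mm diameter, each leg's bounding box inset 60 mm from the nearest pair of top edges, running from the floor.

B is a four-legged stool. The seat is 319×359 mm, 35 mm thick, top at z = 420 mm. It stands on four square legs, each 42×42 mm in cross-section, from z = 0 to the seat underside, each flush with a corner of the seat. Four stretchers, 42 mm wide and 30 mm tall, connect adjacent legs with their undersides at z = 98 mm, each running between the inner faces of the legs it joins and aligned with the legs' outer faces on the other axis.

C is a chair: 445×447 mm seat, 30 mm thick, top at z = 477 mm, on four 35 mm square corner legs flush with the seat edges. A 22 mm thick backrest slab spans the full seat width, extending 418 mm above the seat top, its back face flush with the seat's +y edge.

Three stools sit around the table at the −y, −x, +x sides. The chair is on top of the table, centred.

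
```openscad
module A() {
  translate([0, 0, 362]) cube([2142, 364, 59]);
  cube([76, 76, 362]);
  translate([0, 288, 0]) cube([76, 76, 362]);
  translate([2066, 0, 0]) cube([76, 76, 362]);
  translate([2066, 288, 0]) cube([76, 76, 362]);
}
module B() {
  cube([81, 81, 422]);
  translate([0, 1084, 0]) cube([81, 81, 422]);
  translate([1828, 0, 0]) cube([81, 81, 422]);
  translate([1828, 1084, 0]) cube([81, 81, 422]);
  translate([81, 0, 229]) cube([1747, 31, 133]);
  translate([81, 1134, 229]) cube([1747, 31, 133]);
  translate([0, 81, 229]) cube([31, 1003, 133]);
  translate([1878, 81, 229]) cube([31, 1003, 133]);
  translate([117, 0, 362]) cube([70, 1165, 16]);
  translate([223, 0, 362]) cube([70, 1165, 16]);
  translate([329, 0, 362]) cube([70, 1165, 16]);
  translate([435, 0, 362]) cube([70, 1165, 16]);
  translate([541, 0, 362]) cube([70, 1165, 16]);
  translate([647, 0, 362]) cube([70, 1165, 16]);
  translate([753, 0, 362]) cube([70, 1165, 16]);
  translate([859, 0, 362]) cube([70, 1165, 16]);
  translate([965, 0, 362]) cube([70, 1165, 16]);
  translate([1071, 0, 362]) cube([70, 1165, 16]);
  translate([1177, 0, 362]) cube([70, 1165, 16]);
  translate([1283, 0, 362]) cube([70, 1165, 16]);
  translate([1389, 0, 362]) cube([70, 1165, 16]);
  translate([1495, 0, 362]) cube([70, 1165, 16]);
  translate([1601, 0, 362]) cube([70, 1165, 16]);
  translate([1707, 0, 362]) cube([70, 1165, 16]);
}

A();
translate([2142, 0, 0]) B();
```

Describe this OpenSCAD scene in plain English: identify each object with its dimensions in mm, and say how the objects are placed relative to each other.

A is a bench: a 2142×364 mm seat slab, 59 mm thick, top at z = 421 mm, on four 76×76 mm square legs flush with the seat corners and standing on z = 0.

B is a bed frame 1909 mm long (x) by 1165 mm wide (y). Four 81×81 mm corner posts, 422 mm tall, at the corners of the footprint. Four rails of 31 mm thickness and 133 mm height run between adjacent posts with their undersides at z = 229 mm, their outer faces flush with the outside of the frame (the two x-running rails run between the posts' inner faces; the two y-running rails run between the posts' inner faces). 16 slats, each 70 mm wide (x) and 16 mm thick, lie across the top of the two x-running rails, running the full 1165 mm width of the frame in y; the slats are evenly spaced along x between the inner faces of the end posts with equal gaps (rounded down to the nearest mm) at the −x end and between each pair — any rounding remainder accumulates at the +x end.

The bed frame is against the bench's +x side, with their −y faces flush.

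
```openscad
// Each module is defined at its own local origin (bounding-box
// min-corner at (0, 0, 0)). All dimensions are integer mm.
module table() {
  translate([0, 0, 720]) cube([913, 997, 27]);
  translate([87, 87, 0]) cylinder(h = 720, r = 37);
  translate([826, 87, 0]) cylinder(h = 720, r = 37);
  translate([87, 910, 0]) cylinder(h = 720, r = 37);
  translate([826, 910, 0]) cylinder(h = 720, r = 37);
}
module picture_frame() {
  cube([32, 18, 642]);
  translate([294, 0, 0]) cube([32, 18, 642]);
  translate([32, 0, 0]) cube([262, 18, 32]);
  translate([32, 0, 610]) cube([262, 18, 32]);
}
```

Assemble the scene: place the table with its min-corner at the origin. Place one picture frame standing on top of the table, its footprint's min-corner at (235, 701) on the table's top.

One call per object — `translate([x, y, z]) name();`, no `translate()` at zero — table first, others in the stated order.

table();
translate([235, 701, 747]) picture_frame();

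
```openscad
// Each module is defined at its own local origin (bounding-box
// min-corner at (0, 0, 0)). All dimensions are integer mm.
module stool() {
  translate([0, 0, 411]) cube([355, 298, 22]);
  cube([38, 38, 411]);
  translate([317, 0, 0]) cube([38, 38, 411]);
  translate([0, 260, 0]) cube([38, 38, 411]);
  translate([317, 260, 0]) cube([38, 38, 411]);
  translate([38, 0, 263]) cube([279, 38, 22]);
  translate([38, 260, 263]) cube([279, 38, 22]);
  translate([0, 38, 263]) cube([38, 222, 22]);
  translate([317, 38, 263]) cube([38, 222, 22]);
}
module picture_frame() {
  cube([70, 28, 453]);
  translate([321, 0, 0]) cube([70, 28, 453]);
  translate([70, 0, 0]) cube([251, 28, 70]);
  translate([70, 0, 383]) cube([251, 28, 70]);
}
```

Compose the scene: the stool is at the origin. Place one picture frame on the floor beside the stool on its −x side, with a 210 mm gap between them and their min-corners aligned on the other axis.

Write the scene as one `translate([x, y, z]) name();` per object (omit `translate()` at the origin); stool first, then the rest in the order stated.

stool();
translate([-601, 0, 0]) picture_frame();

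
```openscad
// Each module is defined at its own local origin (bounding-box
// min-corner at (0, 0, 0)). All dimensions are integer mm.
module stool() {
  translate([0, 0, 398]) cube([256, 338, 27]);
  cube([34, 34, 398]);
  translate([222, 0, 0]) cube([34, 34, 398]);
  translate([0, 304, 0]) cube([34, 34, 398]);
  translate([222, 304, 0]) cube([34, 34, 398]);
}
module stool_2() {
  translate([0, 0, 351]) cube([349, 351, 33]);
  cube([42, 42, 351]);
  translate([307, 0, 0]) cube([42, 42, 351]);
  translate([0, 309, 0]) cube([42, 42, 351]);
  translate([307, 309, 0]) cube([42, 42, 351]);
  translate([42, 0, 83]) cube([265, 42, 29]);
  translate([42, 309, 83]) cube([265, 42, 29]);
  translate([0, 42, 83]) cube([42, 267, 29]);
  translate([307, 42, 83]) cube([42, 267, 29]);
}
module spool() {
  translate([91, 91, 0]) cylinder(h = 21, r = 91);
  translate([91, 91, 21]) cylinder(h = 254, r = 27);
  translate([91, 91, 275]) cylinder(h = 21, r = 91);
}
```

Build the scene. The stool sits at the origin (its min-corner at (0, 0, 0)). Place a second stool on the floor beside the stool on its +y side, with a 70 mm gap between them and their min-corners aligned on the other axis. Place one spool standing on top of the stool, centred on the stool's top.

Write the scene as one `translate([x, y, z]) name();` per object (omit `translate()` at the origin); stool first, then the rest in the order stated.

stool();
translate([0, 408, 0]) stool_2();
translate([37, 78, 425]) spool();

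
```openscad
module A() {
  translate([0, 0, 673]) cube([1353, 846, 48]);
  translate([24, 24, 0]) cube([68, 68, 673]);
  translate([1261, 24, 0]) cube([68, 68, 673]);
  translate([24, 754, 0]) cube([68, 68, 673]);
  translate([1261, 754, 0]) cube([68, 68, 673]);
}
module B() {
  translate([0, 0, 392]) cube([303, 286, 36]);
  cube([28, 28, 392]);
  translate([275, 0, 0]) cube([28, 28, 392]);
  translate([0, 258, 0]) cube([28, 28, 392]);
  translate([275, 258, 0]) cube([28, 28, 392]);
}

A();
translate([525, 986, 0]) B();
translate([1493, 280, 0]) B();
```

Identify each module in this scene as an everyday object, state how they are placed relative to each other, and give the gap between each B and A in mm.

A is a table. B is a stool. Two stools sit around the table at the +y, +x sides. The gap between each stool and the table is 140 mm.

Each stool's nearest face is 140 mm from the table's bounding box.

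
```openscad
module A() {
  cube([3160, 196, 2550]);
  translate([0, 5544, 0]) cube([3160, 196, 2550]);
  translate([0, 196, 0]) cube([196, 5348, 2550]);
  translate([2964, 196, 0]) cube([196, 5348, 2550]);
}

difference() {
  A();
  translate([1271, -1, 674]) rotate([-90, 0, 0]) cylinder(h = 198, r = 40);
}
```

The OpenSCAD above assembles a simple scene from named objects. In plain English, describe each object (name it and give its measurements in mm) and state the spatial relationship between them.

A is the wall frame of a small rectangular building: four walls, each 2550 mm tall and 196 mm thick, enclosing a footprint 3160 mm (x) by 5740 mm (y) outside-to-outside, with no floor or roof. The front and back walls (the −y and +y sides) span the full width; the two side walls fit between them.

The house frame has a circular hole of radius 40 mm through its front wall, centred at (x = 1271, z = 674).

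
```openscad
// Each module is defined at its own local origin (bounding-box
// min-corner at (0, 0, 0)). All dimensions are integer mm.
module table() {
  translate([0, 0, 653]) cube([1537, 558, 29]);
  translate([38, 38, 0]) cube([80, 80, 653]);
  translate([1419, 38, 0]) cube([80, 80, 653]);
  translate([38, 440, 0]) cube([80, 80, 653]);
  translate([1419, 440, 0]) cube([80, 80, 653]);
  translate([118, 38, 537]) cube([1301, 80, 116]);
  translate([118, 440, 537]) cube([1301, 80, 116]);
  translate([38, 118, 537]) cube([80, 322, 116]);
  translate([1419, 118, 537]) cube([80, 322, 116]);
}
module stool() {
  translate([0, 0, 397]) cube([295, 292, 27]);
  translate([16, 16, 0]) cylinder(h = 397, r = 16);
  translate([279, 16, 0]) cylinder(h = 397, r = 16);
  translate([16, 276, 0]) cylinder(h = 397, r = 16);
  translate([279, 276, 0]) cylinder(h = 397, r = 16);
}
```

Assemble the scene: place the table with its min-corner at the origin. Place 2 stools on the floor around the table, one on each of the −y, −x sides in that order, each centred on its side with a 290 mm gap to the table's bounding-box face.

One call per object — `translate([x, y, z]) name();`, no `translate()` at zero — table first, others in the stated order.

table();
translate([621, -582, 0]) stool();
translate([-585, 133, 0]) stool();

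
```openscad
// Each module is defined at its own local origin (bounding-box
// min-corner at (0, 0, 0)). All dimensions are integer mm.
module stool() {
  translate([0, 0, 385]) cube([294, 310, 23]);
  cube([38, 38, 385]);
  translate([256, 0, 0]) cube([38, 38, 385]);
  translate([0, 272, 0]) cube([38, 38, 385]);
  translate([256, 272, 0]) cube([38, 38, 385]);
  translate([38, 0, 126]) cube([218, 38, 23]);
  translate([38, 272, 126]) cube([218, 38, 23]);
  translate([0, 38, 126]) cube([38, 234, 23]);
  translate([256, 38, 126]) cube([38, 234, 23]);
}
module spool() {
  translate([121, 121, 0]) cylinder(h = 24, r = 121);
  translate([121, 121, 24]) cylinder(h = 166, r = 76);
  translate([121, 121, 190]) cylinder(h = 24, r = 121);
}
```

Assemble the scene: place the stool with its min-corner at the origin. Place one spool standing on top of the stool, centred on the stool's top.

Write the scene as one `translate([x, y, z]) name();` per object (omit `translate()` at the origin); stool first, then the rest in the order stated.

stool();
translate([26, 34, 408]) spool();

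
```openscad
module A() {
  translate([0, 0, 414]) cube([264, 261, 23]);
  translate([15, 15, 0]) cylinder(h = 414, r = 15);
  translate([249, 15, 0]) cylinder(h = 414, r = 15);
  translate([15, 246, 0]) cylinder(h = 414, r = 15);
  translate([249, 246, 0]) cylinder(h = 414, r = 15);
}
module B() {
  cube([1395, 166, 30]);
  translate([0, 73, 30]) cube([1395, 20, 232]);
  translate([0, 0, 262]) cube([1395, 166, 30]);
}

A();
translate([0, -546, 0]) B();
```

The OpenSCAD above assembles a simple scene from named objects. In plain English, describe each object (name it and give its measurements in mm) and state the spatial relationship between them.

A is a four-legged stool. The seat is 264×261 mm, 23 mm thick, top at z = 437 mm. It stands on four round legs, each 30 mm in diameter, from z = 0 to the seat underside, each leg's axis is inset half a diameter from the nearest pair of seat edges (so the leg's bounding box is flush with the corner).

B is an I-beam lying along x, 1395 mm long. Overall section height 292 mm. Two flanges 166 mm wide (y) and 30 mm thick, one on the floor and one at the top; a web 20 mm thick runs between them, centred on the flange width.

The I-beam is on the floor beside the stool on its −y side.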